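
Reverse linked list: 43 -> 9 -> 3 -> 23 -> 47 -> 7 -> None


Step 1: curr=43, set curr.next=prev(None) | reversed so far: 43
Step 2: curr=9, set curr.next=prev(43) | reversed so far: 9 -> 43
Step 3: curr=3, set curr.next=prev(9) | reversed so far: 3 -> 9 -> 43
Step 4: curr=23, set curr.next=prev(3) | reversed so far: 23 -> 3 -> 9 -> 43
Step 5: curr=47, set curr.next=prev(23) | reversed so far: 47 -> 23 -> 3 -> 9 -> 43
Step 6: curr=7, set curr.next=prev(47) | reversed so far: 7 -> 47 -> 23 -> 3 -> 9 -> 43

7 -> 47 -> 23 -> 3 -> 9 -> 43 -> None


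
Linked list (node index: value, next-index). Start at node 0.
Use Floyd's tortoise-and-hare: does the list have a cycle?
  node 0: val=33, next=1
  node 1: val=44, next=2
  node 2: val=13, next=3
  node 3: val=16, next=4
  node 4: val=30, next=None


Floyd's tortoise (slow, +1) and hare (fast, +2):
  init: slow=0, fast=0
  step 1: slow=1, fast=2
  step 2: slow=2, fast=4
  step 3: fast -> None, no cycle

Cycle: no


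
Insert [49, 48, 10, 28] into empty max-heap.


Insert 49: [49]
Insert 48: [49, 48]
Insert 10: [49, 48, 10]
Insert 28: [49, 48, 10, 28]

Final heap: [49, 48, 10, 28]


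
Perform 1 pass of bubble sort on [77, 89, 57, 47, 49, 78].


Initial: [77, 89, 57, 47, 49, 78]
Pass 1: [77, 57, 47, 49, 78, 89] (4 swaps)

After 1 pass: [77, 57, 47, 49, 78, 89]


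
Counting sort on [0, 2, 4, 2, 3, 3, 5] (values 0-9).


Input: [0, 2, 4, 2, 3, 3, 5]
Counts: [1, 0, 2, 2, 1, 1, 0, 0, 0, 0]

Sorted: [0, 2, 2, 3, 3, 4, 5]


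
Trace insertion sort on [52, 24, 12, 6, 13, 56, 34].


Initial: [52, 24, 12, 6, 13, 56, 34]
Insert 24: [24, 52, 12, 6, 13, 56, 34]
Insert 12: [12, 24, 52, 6, 13, 56, 34]
Insert 6: [6, 12, 24, 52, 13, 56, 34]
Insert 13: [6, 12, 13, 24, 52, 56, 34]
Insert 56: [6, 12, 13, 24, 52, 56, 34]
Insert 34: [6, 12, 13, 24, 34, 52, 56]

Sorted: [6, 12, 13, 24, 34, 52, 56]


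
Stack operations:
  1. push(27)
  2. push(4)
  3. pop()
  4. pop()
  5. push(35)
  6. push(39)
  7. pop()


push(27) -> [27]
push(4) -> [27, 4]
pop()->4, [27]
pop()->27, []
push(35) -> [35]
push(39) -> [35, 39]
pop()->39, [35]

Final stack: [35]


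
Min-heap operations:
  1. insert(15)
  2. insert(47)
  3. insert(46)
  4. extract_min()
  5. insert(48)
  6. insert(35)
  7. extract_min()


insert(15) -> [15]
insert(47) -> [15, 47]
insert(46) -> [15, 47, 46]
extract_min()->15, [46, 47]
insert(48) -> [46, 47, 48]
insert(35) -> [35, 46, 48, 47]
extract_min()->35, [46, 47, 48]

Final heap: [46, 47, 48]


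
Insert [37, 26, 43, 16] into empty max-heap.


Insert 37: [37]
Insert 26: [37, 26]
Insert 43: [43, 26, 37]
Insert 16: [43, 26, 37, 16]

Final heap: [43, 26, 37, 16]


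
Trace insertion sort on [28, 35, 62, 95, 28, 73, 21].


Initial: [28, 35, 62, 95, 28, 73, 21]
Insert 35: [28, 35, 62, 95, 28, 73, 21]
Insert 62: [28, 35, 62, 95, 28, 73, 21]
Insert 95: [28, 35, 62, 95, 28, 73, 21]
Insert 28: [28, 28, 35, 62, 95, 73, 21]
Insert 73: [28, 28, 35, 62, 73, 95, 21]
Insert 21: [21, 28, 28, 35, 62, 73, 95]

Sorted: [21, 28, 28, 35, 62, 73, 95]


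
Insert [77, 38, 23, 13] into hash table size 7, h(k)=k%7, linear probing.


Insert 77: h=0 -> slot 0
Insert 38: h=3 -> slot 3
Insert 23: h=2 -> slot 2
Insert 13: h=6 -> slot 6

Table: [77, None, 23, 38, None, None, 13]


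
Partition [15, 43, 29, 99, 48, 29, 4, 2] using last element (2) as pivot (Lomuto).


Pivot: 2
Place pivot at 0: [2, 43, 29, 99, 48, 29, 4, 15]

Partitioned: [2, 43, 29, 99, 48, 29, 4, 15]


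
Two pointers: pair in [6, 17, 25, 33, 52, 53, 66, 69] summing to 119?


lo=0(6)+hi=7(69)=75
lo=1(17)+hi=7(69)=86
lo=2(25)+hi=7(69)=94
lo=3(33)+hi=7(69)=102
lo=4(52)+hi=7(69)=121
lo=4(52)+hi=6(66)=118
lo=5(53)+hi=6(66)=119

Yes: 53+66=119


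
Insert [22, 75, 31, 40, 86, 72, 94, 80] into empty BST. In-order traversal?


Insert 22: root
Insert 75: R from 22
Insert 31: R from 22 -> L from 75
Insert 40: R from 22 -> L from 75 -> R from 31
Insert 86: R from 22 -> R from 75
Insert 72: R from 22 -> L from 75 -> R from 31 -> R from 40
Insert 94: R from 22 -> R from 75 -> R from 86
Insert 80: R from 22 -> R from 75 -> L from 86

In-order: [22, 31, 40, 72, 75, 80, 86, 94]


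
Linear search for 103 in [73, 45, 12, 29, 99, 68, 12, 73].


i=0: 73!=103
i=1: 45!=103
i=2: 12!=103
i=3: 29!=103
i=4: 99!=103
i=5: 68!=103
i=6: 12!=103
i=7: 73!=103

Not found, 8 comps


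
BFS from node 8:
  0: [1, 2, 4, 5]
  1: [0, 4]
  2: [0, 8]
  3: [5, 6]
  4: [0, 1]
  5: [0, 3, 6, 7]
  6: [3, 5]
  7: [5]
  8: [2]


Visit 8, enqueue [2]
Visit 2, enqueue [0]
Visit 0, enqueue [1, 4, 5]
Visit 1, enqueue []
Visit 4, enqueue []
Visit 5, enqueue [3, 6, 7]
Visit 3, enqueue []
Visit 6, enqueue []
Visit 7, enqueue []

BFS order: [8, 2, 0, 1, 4, 5, 3, 6, 7]


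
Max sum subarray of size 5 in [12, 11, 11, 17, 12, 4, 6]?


[0:5]: 63
[1:6]: 55
[2:7]: 50

Max: 63 at [0:5]


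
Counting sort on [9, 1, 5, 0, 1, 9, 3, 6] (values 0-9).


Input: [9, 1, 5, 0, 1, 9, 3, 6]
Counts: [1, 2, 0, 1, 0, 1, 1, 0, 0, 2]

Sorted: [0, 1, 1, 3, 5, 6, 9, 9]


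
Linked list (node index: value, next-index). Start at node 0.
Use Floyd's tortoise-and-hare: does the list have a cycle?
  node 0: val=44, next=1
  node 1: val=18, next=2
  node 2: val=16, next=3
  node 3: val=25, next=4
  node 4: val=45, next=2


Floyd's tortoise (slow, +1) and hare (fast, +2):
  init: slow=0, fast=0
  step 1: slow=1, fast=2
  step 2: slow=2, fast=4
  step 3: slow=3, fast=3
  slow == fast at node 3: cycle detected

Cycle: yes


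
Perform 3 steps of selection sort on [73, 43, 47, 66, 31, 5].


Initial: [73, 43, 47, 66, 31, 5]
Step 1: min=5 at 5
  Swap: [5, 43, 47, 66, 31, 73]
Step 2: min=31 at 4
  Swap: [5, 31, 47, 66, 43, 73]
Step 3: min=43 at 4
  Swap: [5, 31, 43, 66, 47, 73]

After 3 steps: [5, 31, 43, 66, 47, 73]


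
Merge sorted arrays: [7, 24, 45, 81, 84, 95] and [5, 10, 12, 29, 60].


Take 5 from B
Take 7 from A
Take 10 from B
Take 12 from B
Take 24 from A
Take 29 from B
Take 45 from A
Take 60 from B

Merged: [5, 7, 10, 12, 24, 29, 45, 60, 81, 84, 95]


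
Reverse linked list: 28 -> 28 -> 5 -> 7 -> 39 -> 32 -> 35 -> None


Step 1: curr=28, set curr.next=prev(None) | reversed so far: 28
Step 2: curr=28, set curr.next=prev(28) | reversed so far: 28 -> 28
Step 3: curr=5, set curr.next=prev(28) | reversed so far: 5 -> 28 -> 28
Step 4: curr=7, set curr.next=prev(5) | reversed so far: 7 -> 5 -> 28 -> 28
Step 5: curr=39, set curr.next=prev(7) | reversed so far: 39 -> 7 -> 5 -> 28 -> 28
Step 6: curr=32, set curr.next=prev(39) | reversed so far: 32 -> 39 -> 7 -> 5 -> 28 -> 28
Step 7: curr=35, set curr.next=prev(32) | reversed so far: 35 -> 32 -> 39 -> 7 -> 5 -> 28 -> 28

35 -> 32 -> 39 -> 7 -> 5 -> 28 -> 28 -> None


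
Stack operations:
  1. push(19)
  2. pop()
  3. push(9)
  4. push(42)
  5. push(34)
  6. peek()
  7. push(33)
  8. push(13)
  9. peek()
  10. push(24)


push(19) -> [19]
pop()->19, []
push(9) -> [9]
push(42) -> [9, 42]
push(34) -> [9, 42, 34]
peek()->34
push(33) -> [9, 42, 34, 33]
push(13) -> [9, 42, 34, 33, 13]
peek()->13
push(24) -> [9, 42, 34, 33, 13, 24]

Final stack: [9, 42, 34, 33, 13, 24]


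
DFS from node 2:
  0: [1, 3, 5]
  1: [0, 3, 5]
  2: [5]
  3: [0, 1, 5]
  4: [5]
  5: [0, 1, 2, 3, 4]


Visit 2, push [5]
Visit 5, push [4, 3, 1, 0]
Visit 0, push [3, 1]
Visit 1, push [3]
Visit 3, push []
Visit 4, push []

DFS order: [2, 5, 0, 1, 3, 4]


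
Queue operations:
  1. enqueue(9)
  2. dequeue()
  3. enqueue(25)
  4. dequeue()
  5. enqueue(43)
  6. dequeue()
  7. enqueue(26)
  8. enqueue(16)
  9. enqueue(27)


enqueue(9) -> [9]
dequeue()->9, []
enqueue(25) -> [25]
dequeue()->25, []
enqueue(43) -> [43]
dequeue()->43, []
enqueue(26) -> [26]
enqueue(16) -> [26, 16]
enqueue(27) -> [26, 16, 27]

Final queue: [26, 16, 27]


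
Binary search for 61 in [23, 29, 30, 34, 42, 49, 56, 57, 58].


Step 1: lo=0, hi=8, mid=4, val=42
Step 2: lo=5, hi=8, mid=6, val=56
Step 3: lo=7, hi=8, mid=7, val=57
Step 4: lo=8, hi=8, mid=8, val=58

Not found


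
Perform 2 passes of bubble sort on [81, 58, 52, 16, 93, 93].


Initial: [81, 58, 52, 16, 93, 93]
Pass 1: [58, 52, 16, 81, 93, 93] (3 swaps)
Pass 2: [52, 16, 58, 81, 93, 93] (2 swaps)

After 2 passes: [52, 16, 58, 81, 93, 93]


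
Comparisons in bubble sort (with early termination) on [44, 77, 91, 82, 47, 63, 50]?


Algorithm: bubble sort (with early termination)
Input: [44, 77, 91, 82, 47, 63, 50]
Sorted: [44, 47, 50, 63, 77, 82, 91]

20


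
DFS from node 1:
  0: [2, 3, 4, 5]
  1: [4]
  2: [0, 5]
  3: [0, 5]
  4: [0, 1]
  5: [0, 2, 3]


Visit 1, push [4]
Visit 4, push [0]
Visit 0, push [5, 3, 2]
Visit 2, push [5]
Visit 5, push [3]
Visit 3, push []

DFS order: [1, 4, 0, 2, 5, 3]


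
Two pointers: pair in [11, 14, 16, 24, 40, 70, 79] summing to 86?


lo=0(11)+hi=6(79)=90
lo=0(11)+hi=5(70)=81
lo=1(14)+hi=5(70)=84
lo=2(16)+hi=5(70)=86

Yes: 16+70=86


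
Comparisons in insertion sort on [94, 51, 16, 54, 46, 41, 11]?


Algorithm: insertion sort
Input: [94, 51, 16, 54, 46, 41, 11]
Sorted: [11, 16, 41, 46, 51, 54, 94]

20


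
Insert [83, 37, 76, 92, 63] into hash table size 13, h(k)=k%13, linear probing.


Insert 83: h=5 -> slot 5
Insert 37: h=11 -> slot 11
Insert 76: h=11, 1 probes -> slot 12
Insert 92: h=1 -> slot 1
Insert 63: h=11, 2 probes -> slot 0

Table: [63, 92, None, None, None, 83, None, None, None, None, None, 37, 76]


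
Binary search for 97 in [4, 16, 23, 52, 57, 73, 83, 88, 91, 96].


Step 1: lo=0, hi=9, mid=4, val=57
Step 2: lo=5, hi=9, mid=7, val=88
Step 3: lo=8, hi=9, mid=8, val=91
Step 4: lo=9, hi=9, mid=9, val=96

Not found


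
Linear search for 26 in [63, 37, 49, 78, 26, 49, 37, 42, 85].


i=0: 63!=26
i=1: 37!=26
i=2: 49!=26
i=3: 78!=26
i=4: 26==26 found!

Found at 4, 5 comps


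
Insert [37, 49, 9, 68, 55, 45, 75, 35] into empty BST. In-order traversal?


Insert 37: root
Insert 49: R from 37
Insert 9: L from 37
Insert 68: R from 37 -> R from 49
Insert 55: R from 37 -> R from 49 -> L from 68
Insert 45: R from 37 -> L from 49
Insert 75: R from 37 -> R from 49 -> R from 68
Insert 35: L from 37 -> R from 9

In-order: [9, 35, 37, 45, 49, 55, 68, 75]


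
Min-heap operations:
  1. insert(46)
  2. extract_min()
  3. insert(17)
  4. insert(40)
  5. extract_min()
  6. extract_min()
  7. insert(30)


insert(46) -> [46]
extract_min()->46, []
insert(17) -> [17]
insert(40) -> [17, 40]
extract_min()->17, [40]
extract_min()->40, []
insert(30) -> [30]

Final heap: [30]


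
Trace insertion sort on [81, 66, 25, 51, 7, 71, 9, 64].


Initial: [81, 66, 25, 51, 7, 71, 9, 64]
Insert 66: [66, 81, 25, 51, 7, 71, 9, 64]
Insert 25: [25, 66, 81, 51, 7, 71, 9, 64]
Insert 51: [25, 51, 66, 81, 7, 71, 9, 64]
Insert 7: [7, 25, 51, 66, 81, 71, 9, 64]
Insert 71: [7, 25, 51, 66, 71, 81, 9, 64]
Insert 9: [7, 9, 25, 51, 66, 71, 81, 64]
Insert 64: [7, 9, 25, 51, 64, 66, 71, 81]

Sorted: [7, 9, 25, 51, 64, 66, 71, 81]


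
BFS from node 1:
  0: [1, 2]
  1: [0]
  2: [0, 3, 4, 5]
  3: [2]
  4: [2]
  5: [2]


Visit 1, enqueue [0]
Visit 0, enqueue [2]
Visit 2, enqueue [3, 4, 5]
Visit 3, enqueue []
Visit 4, enqueue []
Visit 5, enqueue []

BFS order: [1, 0, 2, 3, 4, 5]


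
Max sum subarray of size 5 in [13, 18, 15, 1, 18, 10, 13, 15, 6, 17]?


[0:5]: 65
[1:6]: 62
[2:7]: 57
[3:8]: 57
[4:9]: 62
[5:10]: 61

Max: 65 at [0:5]


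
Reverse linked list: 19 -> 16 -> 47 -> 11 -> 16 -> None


Step 1: curr=19, set curr.next=prev(None) | reversed so far: 19
Step 2: curr=16, set curr.next=prev(19) | reversed so far: 16 -> 19
Step 3: curr=47, set curr.next=prev(16) | reversed so far: 47 -> 16 -> 19
Step 4: curr=11, set curr.next=prev(47) | reversed so far: 11 -> 47 -> 16 -> 19
Step 5: curr=16, set curr.next=prev(11) | reversed so far: 16 -> 11 -> 47 -> 16 -> 19

16 -> 11 -> 47 -> 16 -> 19 -> None


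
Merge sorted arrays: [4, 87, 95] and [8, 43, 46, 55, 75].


Take 4 from A
Take 8 from B
Take 43 from B
Take 46 from B
Take 55 from B
Take 75 from B

Merged: [4, 8, 43, 46, 55, 75, 87, 95]


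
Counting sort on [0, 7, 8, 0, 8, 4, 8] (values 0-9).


Input: [0, 7, 8, 0, 8, 4, 8]
Counts: [2, 0, 0, 0, 1, 0, 0, 1, 3, 0]

Sorted: [0, 0, 4, 7, 8, 8, 8]


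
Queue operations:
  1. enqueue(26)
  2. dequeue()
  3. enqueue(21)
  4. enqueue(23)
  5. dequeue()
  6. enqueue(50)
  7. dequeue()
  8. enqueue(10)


enqueue(26) -> [26]
dequeue()->26, []
enqueue(21) -> [21]
enqueue(23) -> [21, 23]
dequeue()->21, [23]
enqueue(50) -> [23, 50]
dequeue()->23, [50]
enqueue(10) -> [50, 10]

Final queue: [50, 10]


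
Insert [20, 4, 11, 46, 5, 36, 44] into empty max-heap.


Insert 20: [20]
Insert 4: [20, 4]
Insert 11: [20, 4, 11]
Insert 46: [46, 20, 11, 4]
Insert 5: [46, 20, 11, 4, 5]
Insert 36: [46, 20, 36, 4, 5, 11]
Insert 44: [46, 20, 44, 4, 5, 11, 36]

Final heap: [46, 20, 44, 4, 5, 11, 36]


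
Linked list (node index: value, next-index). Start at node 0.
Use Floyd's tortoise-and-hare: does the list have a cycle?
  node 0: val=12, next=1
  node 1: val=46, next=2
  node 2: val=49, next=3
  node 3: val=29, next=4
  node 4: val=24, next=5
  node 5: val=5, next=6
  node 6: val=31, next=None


Floyd's tortoise (slow, +1) and hare (fast, +2):
  init: slow=0, fast=0
  step 1: slow=1, fast=2
  step 2: slow=2, fast=4
  step 3: slow=3, fast=6
  step 4: fast -> None, no cycle

Cycle: no


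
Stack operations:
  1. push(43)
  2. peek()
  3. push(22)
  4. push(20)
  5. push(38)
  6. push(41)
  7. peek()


push(43) -> [43]
peek()->43
push(22) -> [43, 22]
push(20) -> [43, 22, 20]
push(38) -> [43, 22, 20, 38]
push(41) -> [43, 22, 20, 38, 41]
peek()->41

Final stack: [43, 22, 20, 38, 41]


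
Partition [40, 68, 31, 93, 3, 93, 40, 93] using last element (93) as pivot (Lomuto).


Pivot: 93
  40 <= 93: advance i (no swap)
  68 <= 93: advance i (no swap)
  31 <= 93: advance i (no swap)
  93 <= 93: advance i (no swap)
  3 <= 93: advance i (no swap)
  93 <= 93: advance i (no swap)
  40 <= 93: advance i (no swap)
Place pivot at 7: [40, 68, 31, 93, 3, 93, 40, 93]

Partitioned: [40, 68, 31, 93, 3, 93, 40, 93]


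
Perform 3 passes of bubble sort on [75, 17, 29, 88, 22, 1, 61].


Initial: [75, 17, 29, 88, 22, 1, 61]
Pass 1: [17, 29, 75, 22, 1, 61, 88] (5 swaps)
Pass 2: [17, 29, 22, 1, 61, 75, 88] (3 swaps)
Pass 3: [17, 22, 1, 29, 61, 75, 88] (2 swaps)

After 3 passes: [17, 22, 1, 29, 61, 75, 88]


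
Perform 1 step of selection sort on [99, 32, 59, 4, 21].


Initial: [99, 32, 59, 4, 21]
Step 1: min=4 at 3
  Swap: [4, 32, 59, 99, 21]

After 1 step: [4, 32, 59, 99, 21]


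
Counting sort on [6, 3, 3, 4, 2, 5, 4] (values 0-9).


Input: [6, 3, 3, 4, 2, 5, 4]
Counts: [0, 0, 1, 2, 2, 1, 1, 0, 0, 0]

Sorted: [2, 3, 3, 4, 4, 5, 6]


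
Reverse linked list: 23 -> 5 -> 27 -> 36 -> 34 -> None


Step 1: curr=23, set curr.next=prev(None) | reversed so far: 23
Step 2: curr=5, set curr.next=prev(23) | reversed so far: 5 -> 23
Step 3: curr=27, set curr.next=prev(5) | reversed so far: 27 -> 5 -> 23
Step 4: curr=36, set curr.next=prev(27) | reversed so far: 36 -> 27 -> 5 -> 23
Step 5: curr=34, set curr.next=prev(36) | reversed so far: 34 -> 36 -> 27 -> 5 -> 23

34 -> 36 -> 27 -> 5 -> 23 -> None


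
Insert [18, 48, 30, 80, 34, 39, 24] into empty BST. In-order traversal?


Insert 18: root
Insert 48: R from 18
Insert 30: R from 18 -> L from 48
Insert 80: R from 18 -> R from 48
Insert 34: R from 18 -> L from 48 -> R from 30
Insert 39: R from 18 -> L from 48 -> R from 30 -> R from 34
Insert 24: R from 18 -> L from 48 -> L from 30

In-order: [18, 24, 30, 34, 39, 48, 80]


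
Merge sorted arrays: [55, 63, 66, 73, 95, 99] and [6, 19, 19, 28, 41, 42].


Take 6 from B
Take 19 from B
Take 19 from B
Take 28 from B
Take 41 from B
Take 42 from B

Merged: [6, 19, 19, 28, 41, 42, 55, 63, 66, 73, 95, 99]


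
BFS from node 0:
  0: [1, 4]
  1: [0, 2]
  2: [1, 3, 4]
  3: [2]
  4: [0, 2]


Visit 0, enqueue [1, 4]
Visit 1, enqueue [2]
Visit 4, enqueue []
Visit 2, enqueue [3]
Visit 3, enqueue []

BFS order: [0, 1, 4, 2, 3]


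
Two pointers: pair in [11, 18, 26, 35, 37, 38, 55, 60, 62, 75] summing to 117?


lo=0(11)+hi=9(75)=86
lo=1(18)+hi=9(75)=93
lo=2(26)+hi=9(75)=101
lo=3(35)+hi=9(75)=110
lo=4(37)+hi=9(75)=112
lo=5(38)+hi=9(75)=113
lo=6(55)+hi=9(75)=130
lo=6(55)+hi=8(62)=117

Yes: 55+62=117


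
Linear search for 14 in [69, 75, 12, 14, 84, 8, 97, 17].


i=0: 69!=14
i=1: 75!=14
i=2: 12!=14
i=3: 14==14 found!

Found at 3, 4 comps


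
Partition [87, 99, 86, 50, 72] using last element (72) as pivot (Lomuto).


Pivot: 72
  50 <= 72: swap -> [50, 99, 86, 87, 72]
Place pivot at 1: [50, 72, 86, 87, 99]

Partitioned: [50, 72, 86, 87, 99]


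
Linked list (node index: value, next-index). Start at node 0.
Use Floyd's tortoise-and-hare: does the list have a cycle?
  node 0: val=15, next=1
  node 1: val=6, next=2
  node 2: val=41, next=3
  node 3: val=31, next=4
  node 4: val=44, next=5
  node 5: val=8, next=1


Floyd's tortoise (slow, +1) and hare (fast, +2):
  init: slow=0, fast=0
  step 1: slow=1, fast=2
  step 2: slow=2, fast=4
  step 3: slow=3, fast=1
  step 4: slow=4, fast=3
  step 5: slow=5, fast=5
  slow == fast at node 5: cycle detected

Cycle: yes


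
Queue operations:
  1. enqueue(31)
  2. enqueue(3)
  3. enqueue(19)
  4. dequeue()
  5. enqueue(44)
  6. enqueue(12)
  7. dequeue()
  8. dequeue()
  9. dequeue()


enqueue(31) -> [31]
enqueue(3) -> [31, 3]
enqueue(19) -> [31, 3, 19]
dequeue()->31, [3, 19]
enqueue(44) -> [3, 19, 44]
enqueue(12) -> [3, 19, 44, 12]
dequeue()->3, [19, 44, 12]
dequeue()->19, [44, 12]
dequeue()->44, [12]

Final queue: [12]


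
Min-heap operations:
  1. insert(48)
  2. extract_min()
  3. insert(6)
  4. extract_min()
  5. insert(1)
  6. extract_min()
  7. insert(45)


insert(48) -> [48]
extract_min()->48, []
insert(6) -> [6]
extract_min()->6, []
insert(1) -> [1]
extract_min()->1, []
insert(45) -> [45]

Final heap: [45]


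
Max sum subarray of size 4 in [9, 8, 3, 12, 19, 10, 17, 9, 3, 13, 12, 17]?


[0:4]: 32
[1:5]: 42
[2:6]: 44
[3:7]: 58
[4:8]: 55
[5:9]: 39
[6:10]: 42
[7:11]: 37
[8:12]: 45

Max: 58 at [3:7]


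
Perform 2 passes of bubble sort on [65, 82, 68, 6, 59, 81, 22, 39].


Initial: [65, 82, 68, 6, 59, 81, 22, 39]
Pass 1: [65, 68, 6, 59, 81, 22, 39, 82] (6 swaps)
Pass 2: [65, 6, 59, 68, 22, 39, 81, 82] (4 swaps)

After 2 passes: [65, 6, 59, 68, 22, 39, 81, 82]


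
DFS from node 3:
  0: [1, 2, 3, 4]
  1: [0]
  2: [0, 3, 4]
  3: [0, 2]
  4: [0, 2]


Visit 3, push [2, 0]
Visit 0, push [4, 2, 1]
Visit 1, push []
Visit 2, push [4]
Visit 4, push []

DFS order: [3, 0, 1, 2, 4]


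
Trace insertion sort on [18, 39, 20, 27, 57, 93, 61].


Initial: [18, 39, 20, 27, 57, 93, 61]
Insert 39: [18, 39, 20, 27, 57, 93, 61]
Insert 20: [18, 20, 39, 27, 57, 93, 61]
Insert 27: [18, 20, 27, 39, 57, 93, 61]
Insert 57: [18, 20, 27, 39, 57, 93, 61]
Insert 93: [18, 20, 27, 39, 57, 93, 61]
Insert 61: [18, 20, 27, 39, 57, 61, 93]

Sorted: [18, 20, 27, 39, 57, 61, 93]


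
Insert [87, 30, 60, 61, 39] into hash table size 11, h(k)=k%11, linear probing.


Insert 87: h=10 -> slot 10
Insert 30: h=8 -> slot 8
Insert 60: h=5 -> slot 5
Insert 61: h=6 -> slot 6
Insert 39: h=6, 1 probes -> slot 7

Table: [None, None, None, None, None, 60, 61, 39, 30, None, 87]


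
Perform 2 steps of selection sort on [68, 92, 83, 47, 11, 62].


Initial: [68, 92, 83, 47, 11, 62]
Step 1: min=11 at 4
  Swap: [11, 92, 83, 47, 68, 62]
Step 2: min=47 at 3
  Swap: [11, 47, 83, 92, 68, 62]

After 2 steps: [11, 47, 83, 92, 68, 62]


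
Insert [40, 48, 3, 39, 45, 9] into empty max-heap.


Insert 40: [40]
Insert 48: [48, 40]
Insert 3: [48, 40, 3]
Insert 39: [48, 40, 3, 39]
Insert 45: [48, 45, 3, 39, 40]
Insert 9: [48, 45, 9, 39, 40, 3]

Final heap: [48, 45, 9, 39, 40, 3]


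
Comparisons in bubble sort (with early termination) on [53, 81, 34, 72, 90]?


Algorithm: bubble sort (with early termination)
Input: [53, 81, 34, 72, 90]
Sorted: [34, 53, 72, 81, 90]

9


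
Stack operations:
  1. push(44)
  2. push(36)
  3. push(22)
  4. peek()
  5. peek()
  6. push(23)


push(44) -> [44]
push(36) -> [44, 36]
push(22) -> [44, 36, 22]
peek()->22
peek()->22
push(23) -> [44, 36, 22, 23]

Final stack: [44, 36, 22, 23]


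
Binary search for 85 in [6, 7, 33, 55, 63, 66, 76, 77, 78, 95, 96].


Step 1: lo=0, hi=10, mid=5, val=66
Step 2: lo=6, hi=10, mid=8, val=78
Step 3: lo=9, hi=10, mid=9, val=95

Not found


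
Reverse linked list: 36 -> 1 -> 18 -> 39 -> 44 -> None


Step 1: curr=36, set curr.next=prev(None) | reversed so far: 36
Step 2: curr=1, set curr.next=prev(36) | reversed so far: 1 -> 36
Step 3: curr=18, set curr.next=prev(1) | reversed so far: 18 -> 1 -> 36
Step 4: curr=39, set curr.next=prev(18) | reversed so far: 39 -> 18 -> 1 -> 36
Step 5: curr=44, set curr.next=prev(39) | reversed so far: 44 -> 39 -> 18 -> 1 -> 36

44 -> 39 -> 18 -> 1 -> 36 -> None


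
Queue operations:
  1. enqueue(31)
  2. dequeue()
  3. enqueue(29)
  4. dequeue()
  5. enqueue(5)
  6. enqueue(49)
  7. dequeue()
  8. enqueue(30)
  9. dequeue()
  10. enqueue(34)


enqueue(31) -> [31]
dequeue()->31, []
enqueue(29) -> [29]
dequeue()->29, []
enqueue(5) -> [5]
enqueue(49) -> [5, 49]
dequeue()->5, [49]
enqueue(30) -> [49, 30]
dequeue()->49, [30]
enqueue(34) -> [30, 34]

Final queue: [30, 34]


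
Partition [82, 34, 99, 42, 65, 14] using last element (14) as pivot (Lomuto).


Pivot: 14
Place pivot at 0: [14, 34, 99, 42, 65, 82]

Partitioned: [14, 34, 99, 42, 65, 82]


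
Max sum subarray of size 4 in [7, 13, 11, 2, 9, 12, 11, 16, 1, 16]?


[0:4]: 33
[1:5]: 35
[2:6]: 34
[3:7]: 34
[4:8]: 48
[5:9]: 40
[6:10]: 44

Max: 48 at [4:8]


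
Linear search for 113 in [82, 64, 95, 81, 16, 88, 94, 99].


i=0: 82!=113
i=1: 64!=113
i=2: 95!=113
i=3: 81!=113
i=4: 16!=113
i=5: 88!=113
i=6: 94!=113
i=7: 99!=113

Not found, 8 comps


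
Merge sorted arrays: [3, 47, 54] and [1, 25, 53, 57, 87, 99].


Take 1 from B
Take 3 from A
Take 25 from B
Take 47 from A
Take 53 from B
Take 54 from A

Merged: [1, 3, 25, 47, 53, 54, 57, 87, 99]


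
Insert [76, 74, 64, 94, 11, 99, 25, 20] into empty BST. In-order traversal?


Insert 76: root
Insert 74: L from 76
Insert 64: L from 76 -> L from 74
Insert 94: R from 76
Insert 11: L from 76 -> L from 74 -> L from 64
Insert 99: R from 76 -> R from 94
Insert 25: L from 76 -> L from 74 -> L from 64 -> R from 11
Insert 20: L from 76 -> L from 74 -> L from 64 -> R from 11 -> L from 25

In-order: [11, 20, 25, 64, 74, 76, 94, 99]


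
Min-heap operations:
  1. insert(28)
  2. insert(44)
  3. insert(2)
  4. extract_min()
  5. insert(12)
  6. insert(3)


insert(28) -> [28]
insert(44) -> [28, 44]
insert(2) -> [2, 44, 28]
extract_min()->2, [28, 44]
insert(12) -> [12, 44, 28]
insert(3) -> [3, 12, 28, 44]

Final heap: [3, 12, 28, 44]


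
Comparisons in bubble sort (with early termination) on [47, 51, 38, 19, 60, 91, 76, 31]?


Algorithm: bubble sort (with early termination)
Input: [47, 51, 38, 19, 60, 91, 76, 31]
Sorted: [19, 31, 38, 47, 51, 60, 76, 91]

28


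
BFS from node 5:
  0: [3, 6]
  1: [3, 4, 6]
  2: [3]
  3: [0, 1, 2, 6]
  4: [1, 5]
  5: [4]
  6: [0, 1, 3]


Visit 5, enqueue [4]
Visit 4, enqueue [1]
Visit 1, enqueue [3, 6]
Visit 3, enqueue [0, 2]
Visit 6, enqueue []
Visit 0, enqueue []
Visit 2, enqueue []

BFS order: [5, 4, 1, 3, 6, 0, 2]


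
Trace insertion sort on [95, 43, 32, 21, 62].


Initial: [95, 43, 32, 21, 62]
Insert 43: [43, 95, 32, 21, 62]
Insert 32: [32, 43, 95, 21, 62]
Insert 21: [21, 32, 43, 95, 62]
Insert 62: [21, 32, 43, 62, 95]

Sorted: [21, 32, 43, 62, 95]


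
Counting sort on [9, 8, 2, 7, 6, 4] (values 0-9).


Input: [9, 8, 2, 7, 6, 4]
Counts: [0, 0, 1, 0, 1, 0, 1, 1, 1, 1]

Sorted: [2, 4, 6, 7, 8, 9]


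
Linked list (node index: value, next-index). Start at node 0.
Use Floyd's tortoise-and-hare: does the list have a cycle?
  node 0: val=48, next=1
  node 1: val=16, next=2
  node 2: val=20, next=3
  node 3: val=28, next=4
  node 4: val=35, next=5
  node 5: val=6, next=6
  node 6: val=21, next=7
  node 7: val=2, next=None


Floyd's tortoise (slow, +1) and hare (fast, +2):
  init: slow=0, fast=0
  step 1: slow=1, fast=2
  step 2: slow=2, fast=4
  step 3: slow=3, fast=6
  step 4: fast 6->7->None, no cycle

Cycle: no


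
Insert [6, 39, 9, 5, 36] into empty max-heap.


Insert 6: [6]
Insert 39: [39, 6]
Insert 9: [39, 6, 9]
Insert 5: [39, 6, 9, 5]
Insert 36: [39, 36, 9, 5, 6]

Final heap: [39, 36, 9, 5, 6]


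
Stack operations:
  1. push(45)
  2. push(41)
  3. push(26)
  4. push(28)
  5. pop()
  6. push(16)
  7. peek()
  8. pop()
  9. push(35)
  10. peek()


push(45) -> [45]
push(41) -> [45, 41]
push(26) -> [45, 41, 26]
push(28) -> [45, 41, 26, 28]
pop()->28, [45, 41, 26]
push(16) -> [45, 41, 26, 16]
peek()->16
pop()->16, [45, 41, 26]
push(35) -> [45, 41, 26, 35]
peek()->35

Final stack: [45, 41, 26, 35]


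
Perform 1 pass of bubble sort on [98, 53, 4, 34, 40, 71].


Initial: [98, 53, 4, 34, 40, 71]
Pass 1: [53, 4, 34, 40, 71, 98] (5 swaps)

After 1 pass: [53, 4, 34, 40, 71, 98]


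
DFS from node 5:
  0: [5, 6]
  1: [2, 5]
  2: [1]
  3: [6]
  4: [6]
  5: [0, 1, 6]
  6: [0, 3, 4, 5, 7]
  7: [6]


Visit 5, push [6, 1, 0]
Visit 0, push [6]
Visit 6, push [7, 4, 3]
Visit 3, push []
Visit 4, push []
Visit 7, push []
Visit 1, push [2]
Visit 2, push []

DFS order: [5, 0, 6, 3, 4, 7, 1, 2]


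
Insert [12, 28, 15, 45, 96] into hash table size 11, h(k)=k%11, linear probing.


Insert 12: h=1 -> slot 1
Insert 28: h=6 -> slot 6
Insert 15: h=4 -> slot 4
Insert 45: h=1, 1 probes -> slot 2
Insert 96: h=8 -> slot 8

Table: [None, 12, 45, None, 15, None, 28, None, 96, None, None]


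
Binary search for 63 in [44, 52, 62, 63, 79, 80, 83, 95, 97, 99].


Step 1: lo=0, hi=9, mid=4, val=79
Step 2: lo=0, hi=3, mid=1, val=52
Step 3: lo=2, hi=3, mid=2, val=62
Step 4: lo=3, hi=3, mid=3, val=63

Found at index 3


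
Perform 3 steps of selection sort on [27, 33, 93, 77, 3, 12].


Initial: [27, 33, 93, 77, 3, 12]
Step 1: min=3 at 4
  Swap: [3, 33, 93, 77, 27, 12]
Step 2: min=12 at 5
  Swap: [3, 12, 93, 77, 27, 33]
Step 3: min=27 at 4
  Swap: [3, 12, 27, 77, 93, 33]

After 3 steps: [3, 12, 27, 77, 93, 33]


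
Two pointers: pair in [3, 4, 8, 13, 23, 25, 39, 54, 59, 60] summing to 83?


lo=0(3)+hi=9(60)=63
lo=1(4)+hi=9(60)=64
lo=2(8)+hi=9(60)=68
lo=3(13)+hi=9(60)=73
lo=4(23)+hi=9(60)=83

Yes: 23+60=83


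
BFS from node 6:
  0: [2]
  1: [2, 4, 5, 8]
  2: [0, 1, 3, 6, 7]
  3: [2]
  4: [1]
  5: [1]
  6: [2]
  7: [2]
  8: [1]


Visit 6, enqueue [2]
Visit 2, enqueue [0, 1, 3, 7]
Visit 0, enqueue []
Visit 1, enqueue [4, 5, 8]
Visit 3, enqueue []
Visit 7, enqueue []
Visit 4, enqueue []
Visit 5, enqueue []
Visit 8, enqueue []

BFS order: [6, 2, 0, 1, 3, 7, 4, 5, 8]


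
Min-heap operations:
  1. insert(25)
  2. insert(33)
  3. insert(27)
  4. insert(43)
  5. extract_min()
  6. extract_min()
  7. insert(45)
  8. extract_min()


insert(25) -> [25]
insert(33) -> [25, 33]
insert(27) -> [25, 33, 27]
insert(43) -> [25, 33, 27, 43]
extract_min()->25, [27, 33, 43]
extract_min()->27, [33, 43]
insert(45) -> [33, 43, 45]
extract_min()->33, [43, 45]

Final heap: [43, 45]


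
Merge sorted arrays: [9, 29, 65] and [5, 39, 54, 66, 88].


Take 5 from B
Take 9 from A
Take 29 from A
Take 39 from B
Take 54 from B
Take 65 from A

Merged: [5, 9, 29, 39, 54, 65, 66, 88]


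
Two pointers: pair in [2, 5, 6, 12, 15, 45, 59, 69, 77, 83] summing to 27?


lo=0(2)+hi=9(83)=85
lo=0(2)+hi=8(77)=79
lo=0(2)+hi=7(69)=71
lo=0(2)+hi=6(59)=61
lo=0(2)+hi=5(45)=47
lo=0(2)+hi=4(15)=17
lo=1(5)+hi=4(15)=20
lo=2(6)+hi=4(15)=21
lo=3(12)+hi=4(15)=27

Yes: 12+15=27


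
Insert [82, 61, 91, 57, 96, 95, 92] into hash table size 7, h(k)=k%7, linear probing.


Insert 82: h=5 -> slot 5
Insert 61: h=5, 1 probes -> slot 6
Insert 91: h=0 -> slot 0
Insert 57: h=1 -> slot 1
Insert 96: h=5, 4 probes -> slot 2
Insert 95: h=4 -> slot 4
Insert 92: h=1, 2 probes -> slot 3

Table: [91, 57, 96, 92, 95, 82, 61]


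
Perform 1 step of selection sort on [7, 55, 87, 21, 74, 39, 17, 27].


Initial: [7, 55, 87, 21, 74, 39, 17, 27]
Step 1: min=7 at 0
  Swap: [7, 55, 87, 21, 74, 39, 17, 27]

After 1 step: [7, 55, 87, 21, 74, 39, 17, 27]


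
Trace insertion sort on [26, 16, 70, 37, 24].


Initial: [26, 16, 70, 37, 24]
Insert 16: [16, 26, 70, 37, 24]
Insert 70: [16, 26, 70, 37, 24]
Insert 37: [16, 26, 37, 70, 24]
Insert 24: [16, 24, 26, 37, 70]

Sorted: [16, 24, 26, 37, 70]


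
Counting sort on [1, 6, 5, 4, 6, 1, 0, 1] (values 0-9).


Input: [1, 6, 5, 4, 6, 1, 0, 1]
Counts: [1, 3, 0, 0, 1, 1, 2, 0, 0, 0]

Sorted: [0, 1, 1, 1, 4, 5, 6, 6]


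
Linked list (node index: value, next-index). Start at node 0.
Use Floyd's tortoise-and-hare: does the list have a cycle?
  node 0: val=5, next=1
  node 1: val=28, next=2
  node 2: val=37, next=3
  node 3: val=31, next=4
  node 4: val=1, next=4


Floyd's tortoise (slow, +1) and hare (fast, +2):
  init: slow=0, fast=0
  step 1: slow=1, fast=2
  step 2: slow=2, fast=4
  step 3: slow=3, fast=4
  step 4: slow=4, fast=4
  slow == fast at node 4: cycle detected

Cycle: yes


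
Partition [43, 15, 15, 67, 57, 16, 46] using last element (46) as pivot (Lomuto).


Pivot: 46
  43 <= 46: advance i (no swap)
  15 <= 46: advance i (no swap)
  15 <= 46: advance i (no swap)
  16 <= 46: swap -> [43, 15, 15, 16, 57, 67, 46]
Place pivot at 4: [43, 15, 15, 16, 46, 67, 57]

Partitioned: [43, 15, 15, 16, 46, 67, 57]


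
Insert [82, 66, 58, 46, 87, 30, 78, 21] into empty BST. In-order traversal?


Insert 82: root
Insert 66: L from 82
Insert 58: L from 82 -> L from 66
Insert 46: L from 82 -> L from 66 -> L from 58
Insert 87: R from 82
Insert 30: L from 82 -> L from 66 -> L from 58 -> L from 46
Insert 78: L from 82 -> R from 66
Insert 21: L from 82 -> L from 66 -> L from 58 -> L from 46 -> L from 30

In-order: [21, 30, 46, 58, 66, 78, 82, 87]


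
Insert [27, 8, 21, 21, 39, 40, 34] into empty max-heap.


Insert 27: [27]
Insert 8: [27, 8]
Insert 21: [27, 8, 21]
Insert 21: [27, 21, 21, 8]
Insert 39: [39, 27, 21, 8, 21]
Insert 40: [40, 27, 39, 8, 21, 21]
Insert 34: [40, 27, 39, 8, 21, 21, 34]

Final heap: [40, 27, 39, 8, 21, 21, 34]


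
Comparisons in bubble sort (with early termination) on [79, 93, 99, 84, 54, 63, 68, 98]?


Algorithm: bubble sort (with early termination)
Input: [79, 93, 99, 84, 54, 63, 68, 98]
Sorted: [54, 63, 68, 79, 84, 93, 98, 99]

25


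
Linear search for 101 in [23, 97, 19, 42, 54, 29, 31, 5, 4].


i=0: 23!=101
i=1: 97!=101
i=2: 19!=101
i=3: 42!=101
i=4: 54!=101
i=5: 29!=101
i=6: 31!=101
i=7: 5!=101
i=8: 4!=101

Not found, 9 comps


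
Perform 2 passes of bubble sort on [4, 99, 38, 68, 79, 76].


Initial: [4, 99, 38, 68, 79, 76]
Pass 1: [4, 38, 68, 79, 76, 99] (4 swaps)
Pass 2: [4, 38, 68, 76, 79, 99] (1 swaps)

After 2 passes: [4, 38, 68, 76, 79, 99]


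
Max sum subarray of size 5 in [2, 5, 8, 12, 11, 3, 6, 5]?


[0:5]: 38
[1:6]: 39
[2:7]: 40
[3:8]: 37

Max: 40 at [2:7]


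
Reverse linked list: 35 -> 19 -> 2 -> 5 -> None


Step 1: curr=35, set curr.next=prev(None) | reversed so far: 35
Step 2: curr=19, set curr.next=prev(35) | reversed so far: 19 -> 35
Step 3: curr=2, set curr.next=prev(19) | reversed so far: 2 -> 19 -> 35
Step 4: curr=5, set curr.next=prev(2) | reversed so far: 5 -> 2 -> 19 -> 35

5 -> 2 -> 19 -> 35 -> None


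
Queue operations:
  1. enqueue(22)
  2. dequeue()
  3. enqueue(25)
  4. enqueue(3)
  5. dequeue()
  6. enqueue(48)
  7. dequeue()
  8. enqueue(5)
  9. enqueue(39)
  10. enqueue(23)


enqueue(22) -> [22]
dequeue()->22, []
enqueue(25) -> [25]
enqueue(3) -> [25, 3]
dequeue()->25, [3]
enqueue(48) -> [3, 48]
dequeue()->3, [48]
enqueue(5) -> [48, 5]
enqueue(39) -> [48, 5, 39]
enqueue(23) -> [48, 5, 39, 23]

Final queue: [48, 5, 39, 23]


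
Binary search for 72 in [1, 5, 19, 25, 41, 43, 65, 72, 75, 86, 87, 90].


Step 1: lo=0, hi=11, mid=5, val=43
Step 2: lo=6, hi=11, mid=8, val=75
Step 3: lo=6, hi=7, mid=6, val=65
Step 4: lo=7, hi=7, mid=7, val=72

Found at index 7


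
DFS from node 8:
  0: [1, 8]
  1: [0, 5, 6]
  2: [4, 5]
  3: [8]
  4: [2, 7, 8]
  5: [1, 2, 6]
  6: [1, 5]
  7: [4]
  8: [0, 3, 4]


Visit 8, push [4, 3, 0]
Visit 0, push [1]
Visit 1, push [6, 5]
Visit 5, push [6, 2]
Visit 2, push [4]
Visit 4, push [7]
Visit 7, push []
Visit 6, push []
Visit 3, push []

DFS order: [8, 0, 1, 5, 2, 4, 7, 6, 3]


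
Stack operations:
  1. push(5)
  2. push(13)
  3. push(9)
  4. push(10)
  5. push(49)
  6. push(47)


push(5) -> [5]
push(13) -> [5, 13]
push(9) -> [5, 13, 9]
push(10) -> [5, 13, 9, 10]
push(49) -> [5, 13, 9, 10, 49]
push(47) -> [5, 13, 9, 10, 49, 47]

Final stack: [5, 13, 9, 10, 49, 47]


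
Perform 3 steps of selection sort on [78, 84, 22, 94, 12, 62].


Initial: [78, 84, 22, 94, 12, 62]
Step 1: min=12 at 4
  Swap: [12, 84, 22, 94, 78, 62]
Step 2: min=22 at 2
  Swap: [12, 22, 84, 94, 78, 62]
Step 3: min=62 at 5
  Swap: [12, 22, 62, 94, 78, 84]

After 3 steps: [12, 22, 62, 94, 78, 84]


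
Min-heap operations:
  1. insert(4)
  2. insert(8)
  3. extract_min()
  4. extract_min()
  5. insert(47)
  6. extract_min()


insert(4) -> [4]
insert(8) -> [4, 8]
extract_min()->4, [8]
extract_min()->8, []
insert(47) -> [47]
extract_min()->47, []

Final heap: []


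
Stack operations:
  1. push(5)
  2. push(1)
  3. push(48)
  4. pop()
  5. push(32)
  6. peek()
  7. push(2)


push(5) -> [5]
push(1) -> [5, 1]
push(48) -> [5, 1, 48]
pop()->48, [5, 1]
push(32) -> [5, 1, 32]
peek()->32
push(2) -> [5, 1, 32, 2]

Final stack: [5, 1, 32, 2]


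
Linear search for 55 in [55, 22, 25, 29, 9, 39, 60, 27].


i=0: 55==55 found!

Found at 0, 1 comps


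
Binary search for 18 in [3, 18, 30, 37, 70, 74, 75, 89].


Step 1: lo=0, hi=7, mid=3, val=37
Step 2: lo=0, hi=2, mid=1, val=18

Found at index 1


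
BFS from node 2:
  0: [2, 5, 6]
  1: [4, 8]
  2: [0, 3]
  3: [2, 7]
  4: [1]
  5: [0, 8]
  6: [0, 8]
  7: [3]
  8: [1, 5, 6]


Visit 2, enqueue [0, 3]
Visit 0, enqueue [5, 6]
Visit 3, enqueue [7]
Visit 5, enqueue [8]
Visit 6, enqueue []
Visit 7, enqueue []
Visit 8, enqueue [1]
Visit 1, enqueue [4]
Visit 4, enqueue []

BFS order: [2, 0, 3, 5, 6, 7, 8, 1, 4]


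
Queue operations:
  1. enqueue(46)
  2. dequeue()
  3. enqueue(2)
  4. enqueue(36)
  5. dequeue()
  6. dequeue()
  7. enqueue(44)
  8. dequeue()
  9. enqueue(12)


enqueue(46) -> [46]
dequeue()->46, []
enqueue(2) -> [2]
enqueue(36) -> [2, 36]
dequeue()->2, [36]
dequeue()->36, []
enqueue(44) -> [44]
dequeue()->44, []
enqueue(12) -> [12]

Final queue: [12]


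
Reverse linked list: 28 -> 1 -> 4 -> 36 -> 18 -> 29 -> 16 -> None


Step 1: curr=28, set curr.next=prev(None) | reversed so far: 28
Step 2: curr=1, set curr.next=prev(28) | reversed so far: 1 -> 28
Step 3: curr=4, set curr.next=prev(1) | reversed so far: 4 -> 1 -> 28
Step 4: curr=36, set curr.next=prev(4) | reversed so far: 36 -> 4 -> 1 -> 28
Step 5: curr=18, set curr.next=prev(36) | reversed so far: 18 -> 36 -> 4 -> 1 -> 28
Step 6: curr=29, set curr.next=prev(18) | reversed so far: 29 -> 18 -> 36 -> 4 -> 1 -> 28
Step 7: curr=16, set curr.next=prev(29) | reversed so far: 16 -> 29 -> 18 -> 36 -> 4 -> 1 -> 28

16 -> 29 -> 18 -> 36 -> 4 -> 1 -> 28 -> None


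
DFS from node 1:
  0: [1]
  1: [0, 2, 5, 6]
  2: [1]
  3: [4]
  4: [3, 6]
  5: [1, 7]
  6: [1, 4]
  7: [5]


Visit 1, push [6, 5, 2, 0]
Visit 0, push []
Visit 2, push []
Visit 5, push [7]
Visit 7, push []
Visit 6, push [4]
Visit 4, push [3]
Visit 3, push []

DFS order: [1, 0, 2, 5, 7, 6, 4, 3]


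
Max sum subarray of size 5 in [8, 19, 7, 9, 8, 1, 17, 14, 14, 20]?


[0:5]: 51
[1:6]: 44
[2:7]: 42
[3:8]: 49
[4:9]: 54
[5:10]: 66

Max: 66 at [5:10]


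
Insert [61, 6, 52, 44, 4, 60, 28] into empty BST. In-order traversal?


Insert 61: root
Insert 6: L from 61
Insert 52: L from 61 -> R from 6
Insert 44: L from 61 -> R from 6 -> L from 52
Insert 4: L from 61 -> L from 6
Insert 60: L from 61 -> R from 6 -> R from 52
Insert 28: L from 61 -> R from 6 -> L from 52 -> L from 44

In-order: [4, 6, 28, 44, 52, 60, 61]


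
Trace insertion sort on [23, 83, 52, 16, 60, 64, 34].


Initial: [23, 83, 52, 16, 60, 64, 34]
Insert 83: [23, 83, 52, 16, 60, 64, 34]
Insert 52: [23, 52, 83, 16, 60, 64, 34]
Insert 16: [16, 23, 52, 83, 60, 64, 34]
Insert 60: [16, 23, 52, 60, 83, 64, 34]
Insert 64: [16, 23, 52, 60, 64, 83, 34]
Insert 34: [16, 23, 34, 52, 60, 64, 83]

Sorted: [16, 23, 34, 52, 60, 64, 83]


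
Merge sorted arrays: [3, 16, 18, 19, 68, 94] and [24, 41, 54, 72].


Take 3 from A
Take 16 from A
Take 18 from A
Take 19 from A
Take 24 from B
Take 41 from B
Take 54 from B
Take 68 from A
Take 72 from B

Merged: [3, 16, 18, 19, 24, 41, 54, 68, 72, 94]


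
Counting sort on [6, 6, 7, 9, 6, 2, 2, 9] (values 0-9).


Input: [6, 6, 7, 9, 6, 2, 2, 9]
Counts: [0, 0, 2, 0, 0, 0, 3, 1, 0, 2]

Sorted: [2, 2, 6, 6, 6, 7, 9, 9]


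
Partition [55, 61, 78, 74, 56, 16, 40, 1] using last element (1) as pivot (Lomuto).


Pivot: 1
Place pivot at 0: [1, 61, 78, 74, 56, 16, 40, 55]

Partitioned: [1, 61, 78, 74, 56, 16, 40, 55]


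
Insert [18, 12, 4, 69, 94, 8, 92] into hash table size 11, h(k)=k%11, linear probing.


Insert 18: h=7 -> slot 7
Insert 12: h=1 -> slot 1
Insert 4: h=4 -> slot 4
Insert 69: h=3 -> slot 3
Insert 94: h=6 -> slot 6
Insert 8: h=8 -> slot 8
Insert 92: h=4, 1 probes -> slot 5

Table: [None, 12, None, 69, 4, 92, 94, 18, 8, None, None]


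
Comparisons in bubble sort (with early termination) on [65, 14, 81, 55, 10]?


Algorithm: bubble sort (with early termination)
Input: [65, 14, 81, 55, 10]
Sorted: [10, 14, 55, 65, 81]

10


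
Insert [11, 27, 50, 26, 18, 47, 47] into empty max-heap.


Insert 11: [11]
Insert 27: [27, 11]
Insert 50: [50, 11, 27]
Insert 26: [50, 26, 27, 11]
Insert 18: [50, 26, 27, 11, 18]
Insert 47: [50, 26, 47, 11, 18, 27]
Insert 47: [50, 26, 47, 11, 18, 27, 47]

Final heap: [50, 26, 47, 11, 18, 27, 47]


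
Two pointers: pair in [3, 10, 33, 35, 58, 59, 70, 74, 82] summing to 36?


lo=0(3)+hi=8(82)=85
lo=0(3)+hi=7(74)=77
lo=0(3)+hi=6(70)=73
lo=0(3)+hi=5(59)=62
lo=0(3)+hi=4(58)=61
lo=0(3)+hi=3(35)=38
lo=0(3)+hi=2(33)=36

Yes: 3+33=36


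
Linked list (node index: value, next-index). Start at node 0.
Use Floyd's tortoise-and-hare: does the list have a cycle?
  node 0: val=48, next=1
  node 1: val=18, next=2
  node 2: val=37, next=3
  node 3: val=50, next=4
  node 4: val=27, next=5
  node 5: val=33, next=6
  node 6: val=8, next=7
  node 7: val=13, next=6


Floyd's tortoise (slow, +1) and hare (fast, +2):
  init: slow=0, fast=0
  step 1: slow=1, fast=2
  step 2: slow=2, fast=4
  step 3: slow=3, fast=6
  step 4: slow=4, fast=6
  step 5: slow=5, fast=6
  step 6: slow=6, fast=6
  slow == fast at node 6: cycle detected

Cycle: yes


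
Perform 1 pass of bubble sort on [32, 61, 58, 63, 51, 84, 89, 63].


Initial: [32, 61, 58, 63, 51, 84, 89, 63]
Pass 1: [32, 58, 61, 51, 63, 84, 63, 89] (3 swaps)

After 1 pass: [32, 58, 61, 51, 63, 84, 63, 89]


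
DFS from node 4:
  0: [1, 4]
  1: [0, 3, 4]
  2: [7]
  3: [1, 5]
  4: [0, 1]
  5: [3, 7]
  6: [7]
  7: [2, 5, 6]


Visit 4, push [1, 0]
Visit 0, push [1]
Visit 1, push [3]
Visit 3, push [5]
Visit 5, push [7]
Visit 7, push [6, 2]
Visit 2, push []
Visit 6, push []

DFS order: [4, 0, 1, 3, 5, 7, 2, 6]


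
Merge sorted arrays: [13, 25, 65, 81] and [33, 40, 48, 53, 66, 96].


Take 13 from A
Take 25 from A
Take 33 from B
Take 40 from B
Take 48 from B
Take 53 from B
Take 65 from A
Take 66 from B
Take 81 from A

Merged: [13, 25, 33, 40, 48, 53, 65, 66, 81, 96]


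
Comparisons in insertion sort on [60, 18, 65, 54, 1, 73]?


Algorithm: insertion sort
Input: [60, 18, 65, 54, 1, 73]
Sorted: [1, 18, 54, 60, 65, 73]

10


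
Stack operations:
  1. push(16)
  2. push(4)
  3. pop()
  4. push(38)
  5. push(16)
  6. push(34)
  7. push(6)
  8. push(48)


push(16) -> [16]
push(4) -> [16, 4]
pop()->4, [16]
push(38) -> [16, 38]
push(16) -> [16, 38, 16]
push(34) -> [16, 38, 16, 34]
push(6) -> [16, 38, 16, 34, 6]
push(48) -> [16, 38, 16, 34, 6, 48]

Final stack: [16, 38, 16, 34, 6, 48]
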